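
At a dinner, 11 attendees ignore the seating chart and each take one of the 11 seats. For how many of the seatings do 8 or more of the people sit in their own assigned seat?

Sum C(11,i)·!(11-i) for i = 8..11:
  i=8: C(11,8)·!3 = 165·2 = 330
  i=9: C(11,9)·!2 = 55·1 = 55
  i=10: C(11,10)·!1 = 11·0 = 0
  i=11: C(11,11)·!0 = 1·1 = 1
Total = 386.

386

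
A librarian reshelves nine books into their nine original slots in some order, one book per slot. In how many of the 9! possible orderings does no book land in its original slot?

133496

!9 = 9! · Σ_{k=0}^{9} (-1)^k/k!
= 9! - 9!/1! + 9!/2! - 9!/3! + 9!/4! - 9!/5! + 9!/6! - 9!/7! + 9!/8! - 9!/9!
= 362880 - 362880 + 181440 - 60480 + 15120 - 3024 + 504 - 72 + 9 - 1
= 133496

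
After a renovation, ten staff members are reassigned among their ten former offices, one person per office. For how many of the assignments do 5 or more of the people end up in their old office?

13264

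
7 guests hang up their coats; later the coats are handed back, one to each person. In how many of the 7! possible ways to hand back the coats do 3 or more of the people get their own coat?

# with exactly i fixed is C(7,i)·!(7-i); sum over i=3..7:
  i=3: C(7,3)·!4 = 35·9 = 315
  i=4: C(7,4)·!3 = 35·2 = 70
  i=5: C(7,5)·!2 = 21·1 = 21
  i=6: C(7,6)·!1 = 7·0 = 0
  i=7: C(7,7)·!0 = 1·1 = 1
Total = 407.

407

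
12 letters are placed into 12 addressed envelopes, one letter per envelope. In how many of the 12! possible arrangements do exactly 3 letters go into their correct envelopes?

29369120

Pick the 3 fixed positions: C(12,3) = 220 ways.
The other 9 form a derangement: !9 = 133496.
Total: 220 × 133496 = 29369120.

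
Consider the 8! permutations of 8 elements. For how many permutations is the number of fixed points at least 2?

Sum C(8,i)·!(8-i) for i = 2..8:
  i=2: C(8,2)·!6 = 28·265 = 7420
  i=3: C(8,3)·!5 = 56·44 = 2464
  i=4: C(8,4)·!4 = 70·9 = 630
  i=5: C(8,5)·!3 = 56·2 = 112
  i=6: C(8,6)·!2 = 28·1 = 28
  i=7: C(8,7)·!1 = 8·0 = 0
  i=8: C(8,8)·!0 = 1·1 = 1
Total = 10655.

10655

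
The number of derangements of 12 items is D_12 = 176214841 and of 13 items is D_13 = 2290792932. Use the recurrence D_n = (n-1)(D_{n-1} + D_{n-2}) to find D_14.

D_14 = (14-1)·(D_13 + D_12) = 13·(2290792932 + 176214841) = 13·2467007773 = 32071101049.

32071101049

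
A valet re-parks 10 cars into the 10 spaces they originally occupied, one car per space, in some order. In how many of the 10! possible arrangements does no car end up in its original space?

Recurrence: !10 = 9·(!9 + !8).
!10 = 9·(133496 + 14833) = 9·148329 = 1334961

1334961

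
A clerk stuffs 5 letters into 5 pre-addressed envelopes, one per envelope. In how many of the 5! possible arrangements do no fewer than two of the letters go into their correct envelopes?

31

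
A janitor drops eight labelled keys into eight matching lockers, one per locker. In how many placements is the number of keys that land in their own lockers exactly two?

Pick the 2 fixed positions: C(8,2) = 28 ways.
The remaining 6 must be deranged: !6 = 265.
Total: 28 × 265 = 7420.

7420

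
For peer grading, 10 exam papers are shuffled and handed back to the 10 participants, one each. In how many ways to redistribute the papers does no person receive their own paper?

1334961

The number of derangements of 10 is !10 = Σ_{k=0}^{10} (-1)^k·10!/k!
= 10! - 10!/1! + 10!/2! - 10!/3! + 10!/4! - 10!/5! + 10!/6! - 10!/7! + 10!/8! - 10!/9! + 10!/10!
= 3628800 - 3628800 + 1814400 - 604800 + 151200 - 30240 + 5040 - 720 + 90 - 10 + 1
= 1334961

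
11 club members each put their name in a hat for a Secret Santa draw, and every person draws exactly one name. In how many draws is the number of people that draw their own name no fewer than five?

Sum C(11,i)·!(11-i) for i = 5..11:
  i=5: C(11,5)·!6 = 462·265 = 122430
  i=6: C(11,6)·!5 = 462·44 = 20328
  i=7: C(11,7)·!4 = 330·9 = 2970
  i=8: C(11,8)·!3 = 165·2 = 330
  i=9: C(11,9)·!2 = 55·1 = 55
  i=10: C(11,10)·!1 = 11·0 = 0
  i=11: C(11,11)·!0 = 1·1 = 1
Total = 146114.

146114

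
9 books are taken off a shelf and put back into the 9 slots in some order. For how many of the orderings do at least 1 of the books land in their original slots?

229384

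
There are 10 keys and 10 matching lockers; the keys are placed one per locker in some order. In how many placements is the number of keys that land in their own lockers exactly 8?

45

Choose which 8 of the 10 are fixed: C(10,8) = 45.
The other 2 form a derangement: !2 = 1.
Total: 45 × 1 = 45.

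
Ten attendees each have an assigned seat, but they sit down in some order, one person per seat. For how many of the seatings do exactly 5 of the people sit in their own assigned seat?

Pick the 5 fixed positions: C(10,5) = 252 ways.
The remaining 5 must be deranged: !5 = 44.
Total: 252 × 44 = 11088.

11088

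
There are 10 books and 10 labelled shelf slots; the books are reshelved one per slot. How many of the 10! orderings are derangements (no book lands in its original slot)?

Use !n = (n-1)(!(n-1) + !(n-2)).
!10 = 9·(133496 + 14833) = 9·148329 = 1334961

1334961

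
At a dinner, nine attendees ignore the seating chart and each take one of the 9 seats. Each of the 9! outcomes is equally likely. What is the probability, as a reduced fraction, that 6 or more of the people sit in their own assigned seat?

41/72576

Favorable outcomes: Σ_{i≥6} C(9,i)·!(9-i) = 84·2 + 36·1 + 9·0 + 1·1 = 205.
Total outcomes: 9! = 362880.
Probability = 205/362880 = 41/72576.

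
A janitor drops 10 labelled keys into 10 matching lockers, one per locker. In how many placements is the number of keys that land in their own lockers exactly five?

11088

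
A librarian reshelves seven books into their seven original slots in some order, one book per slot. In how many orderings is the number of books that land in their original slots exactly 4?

Pick the 4 fixed positions: C(7,4) = 35 ways.
The remaining 3 must be deranged: !3 = 2.
Total: 35 × 2 = 70.

70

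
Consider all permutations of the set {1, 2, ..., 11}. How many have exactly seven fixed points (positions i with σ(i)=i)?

Choose which 7 of the 11 are fixed: C(11,7) = 330.
The remaining 4 must be deranged: !4 = 9.
Total: 330 × 9 = 2970.

2970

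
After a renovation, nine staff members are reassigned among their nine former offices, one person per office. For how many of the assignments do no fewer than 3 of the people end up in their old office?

Sum C(9,i)·!(9-i) for i = 3..9:
  i=3: C(9,3)·!6 = 84·265 = 22260
  i=4: C(9,4)·!5 = 126·44 = 5544
  i=5: C(9,5)·!4 = 126·9 = 1134
  i=6: C(9,6)·!3 = 84·2 = 168
  i=7: C(9,7)·!2 = 36·1 = 36
  i=8: C(9,8)·!1 = 9·0 = 0
  i=9: C(9,9)·!0 = 1·1 = 1
Total = 29143.

29143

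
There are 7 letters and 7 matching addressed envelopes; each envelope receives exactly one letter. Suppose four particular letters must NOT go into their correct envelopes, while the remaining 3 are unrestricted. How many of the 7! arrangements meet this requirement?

2790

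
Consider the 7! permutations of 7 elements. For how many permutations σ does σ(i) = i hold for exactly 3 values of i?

315

Choose which 3 of the 7 are fixed: C(7,3) = 35.
The remaining 4 must be deranged: !4 = 9.
Total: 35 × 9 = 315.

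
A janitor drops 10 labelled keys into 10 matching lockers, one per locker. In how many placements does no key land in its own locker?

1334961

Use !n = n·!(n-1) + (-1)^n.
!10 = 10·133496 + 1 = 1334961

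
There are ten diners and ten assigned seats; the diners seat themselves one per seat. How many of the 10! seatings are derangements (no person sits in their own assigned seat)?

1334961

The number of derangements of 10 is !10 = Σ_{k=0}^{10} (-1)^k·10!/k!
= 10! - 10!/1! + 10!/2! - 10!/3! + 10!/4! - 10!/5! + 10!/6! - 10!/7! + 10!/8! - 10!/9! + 10!/10!
= 3628800 - 3628800 + 1814400 - 604800 + 151200 - 30240 + 5040 - 720 + 90 - 10 + 1
= 1334961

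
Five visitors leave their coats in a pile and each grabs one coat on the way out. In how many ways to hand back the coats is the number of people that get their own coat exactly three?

10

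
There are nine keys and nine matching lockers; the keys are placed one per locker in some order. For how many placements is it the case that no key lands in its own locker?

Recurrence: !9 = 8·(!8 + !7).
!9 = 8·(14833 + 1854) = 8·16687 = 133496

133496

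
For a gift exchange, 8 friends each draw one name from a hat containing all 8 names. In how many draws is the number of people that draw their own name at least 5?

141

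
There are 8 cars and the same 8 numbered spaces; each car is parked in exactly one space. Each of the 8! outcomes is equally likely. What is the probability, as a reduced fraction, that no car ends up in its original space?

Favorable outcomes: !8 = 14833.
Total outcomes: 8! = 40320.
Probability = 14833/40320 = 2119/5760.

2119/5760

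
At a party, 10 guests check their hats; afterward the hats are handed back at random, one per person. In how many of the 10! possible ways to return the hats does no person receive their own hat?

1334961

The number of derangements of 10 is !10 = Σ_{k=0}^{10} (-1)^k·10!/k!
= 10! - 10!/1! + 10!/2! - 10!/3! + 10!/4! - 10!/5! + 10!/6! - 10!/7! + 10!/8! - 10!/9! + 10!/10!
= 3628800 - 3628800 + 1814400 - 604800 + 151200 - 30240 + 5040 - 720 + 90 - 10 + 1
= 1334961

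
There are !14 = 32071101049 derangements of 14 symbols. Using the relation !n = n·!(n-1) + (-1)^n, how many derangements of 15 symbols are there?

481066515734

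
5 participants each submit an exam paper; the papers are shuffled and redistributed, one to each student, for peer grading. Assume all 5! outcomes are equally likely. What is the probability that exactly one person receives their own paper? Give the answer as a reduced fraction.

3/8

Favorable outcomes: C(5,1)·!4 = 5·9 = 45.
Total outcomes: 5! = 120.
Probability = 45/120 = 3/8.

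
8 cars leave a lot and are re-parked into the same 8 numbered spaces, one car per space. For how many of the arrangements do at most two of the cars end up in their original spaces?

37085

Sum C(8,i)·!(8-i) for i = 0..2:
  i=0: C(8,0)·!8 = 1·14833 = 14833
  i=1: C(8,1)·!7 = 8·1854 = 14832
  i=2: C(8,2)·!6 = 28·265 = 7420
Total = 37085.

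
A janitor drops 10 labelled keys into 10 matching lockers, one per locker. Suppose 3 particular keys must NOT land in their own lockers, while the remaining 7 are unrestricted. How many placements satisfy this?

2656080

Inclusion-exclusion on the 3 forbidden self-matches:
Σ_{j=0}^{3} (-1)^j C(3,j)(10-j)!
= C(3,0)·10! - C(3,1)·9! + C(3,2)·8! - C(3,3)·7!
= 3628800 - 1088640 + 120960 - 5040
= 2656080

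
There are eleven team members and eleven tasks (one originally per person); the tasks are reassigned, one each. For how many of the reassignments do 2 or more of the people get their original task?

10547659

Sum C(11,i)·!(11-i) for i = 2..11:
  i=2: C(11,2)·!9 = 55·133496 = 7342280
  i=3: C(11,3)·!8 = 165·14833 = 2447445
  i=4: C(11,4)·!7 = 330·1854 = 611820
  i=5: C(11,5)·!6 = 462·265 = 122430
  i=6: C(11,6)·!5 = 462·44 = 20328
  i=7: C(11,7)·!4 = 330·9 = 2970
  i=8: C(11,8)·!3 = 165·2 = 330
  i=9: C(11,9)·!2 = 55·1 = 55
  i=10: C(11,10)·!1 = 11·0 = 0
  i=11: C(11,11)·!0 = 1·1 = 1
Total = 10547659.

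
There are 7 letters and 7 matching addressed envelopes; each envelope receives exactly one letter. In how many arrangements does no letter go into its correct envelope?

1854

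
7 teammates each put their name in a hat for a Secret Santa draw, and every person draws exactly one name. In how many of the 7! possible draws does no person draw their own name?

1854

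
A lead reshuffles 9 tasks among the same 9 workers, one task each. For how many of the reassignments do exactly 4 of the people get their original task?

Choose which 4 of the 9 are fixed: C(9,4) = 126.
The other 5 form a derangement: !5 = 44.
Total: 126 × 44 = 5544.

5544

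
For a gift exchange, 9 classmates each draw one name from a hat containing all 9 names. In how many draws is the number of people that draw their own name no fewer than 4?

# with exactly i fixed is C(9,i)·!(9-i); sum over i=4..9:
  i=4: C(9,4)·!5 = 126·44 = 5544
  i=5: C(9,5)·!4 = 126·9 = 1134
  i=6: C(9,6)·!3 = 84·2 = 168
  i=7: C(9,7)·!2 = 36·1 = 36
  i=8: C(9,8)·!1 = 9·0 = 0
  i=9: C(9,9)·!0 = 1·1 = 1
Total = 6883.

6883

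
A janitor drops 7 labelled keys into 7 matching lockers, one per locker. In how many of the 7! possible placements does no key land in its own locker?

1854

!7 is the nearest integer to 7!/e.
7! = 5040, and 5040/e ≈ 1854.11, so !7 = 1854.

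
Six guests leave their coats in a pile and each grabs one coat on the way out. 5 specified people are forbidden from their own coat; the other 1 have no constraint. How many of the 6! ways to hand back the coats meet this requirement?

Inclusion-exclusion on the 5 forbidden self-matches:
Σ_{j=0}^{5} (-1)^j C(5,j)(6-j)!
= C(5,0)·6! - C(5,1)·5! + C(5,2)·4! - C(5,3)·3! + C(5,4)·2! - C(5,5)·1!
= 720 - 600 + 240 - 60 + 10 - 1
= 309

309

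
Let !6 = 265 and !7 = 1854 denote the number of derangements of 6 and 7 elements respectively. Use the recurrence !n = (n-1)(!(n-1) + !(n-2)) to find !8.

14833

!8 = (8-1)·(!7 + !6) = 7·(1854 + 265) = 7·2119 = 14833.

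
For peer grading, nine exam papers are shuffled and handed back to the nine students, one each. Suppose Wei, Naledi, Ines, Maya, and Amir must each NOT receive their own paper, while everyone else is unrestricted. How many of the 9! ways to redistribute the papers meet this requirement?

205056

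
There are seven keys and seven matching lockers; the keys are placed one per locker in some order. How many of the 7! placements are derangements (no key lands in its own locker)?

Recurrence: !7 = 6·(!6 + !5).
!7 = 6·(265 + 44) = 6·309 = 1854

1854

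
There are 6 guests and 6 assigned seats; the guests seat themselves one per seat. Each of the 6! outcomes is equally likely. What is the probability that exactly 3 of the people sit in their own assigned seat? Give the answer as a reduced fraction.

1/18

Favorable outcomes: C(6,3)·!3 = 20·2 = 40.
Total outcomes: 6! = 720.
Probability = 40/720 = 1/18.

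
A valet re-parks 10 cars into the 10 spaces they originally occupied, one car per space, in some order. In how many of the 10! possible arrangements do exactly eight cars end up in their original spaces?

Pick the 8 fixed positions: C(10,8) = 45 ways.
The remaining 2 must be deranged: !2 = 1.
Total: 45 × 1 = 45.

45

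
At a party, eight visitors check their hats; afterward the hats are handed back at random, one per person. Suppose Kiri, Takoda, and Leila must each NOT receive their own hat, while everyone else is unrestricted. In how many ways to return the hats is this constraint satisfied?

27240

Inclusion-exclusion on the 3 forbidden self-matches:
Σ_{j=0}^{3} (-1)^j C(3,j)(8-j)!
= C(3,0)·8! - C(3,1)·7! + C(3,2)·6! - C(3,3)·5!
= 40320 - 15120 + 2160 - 120
= 27240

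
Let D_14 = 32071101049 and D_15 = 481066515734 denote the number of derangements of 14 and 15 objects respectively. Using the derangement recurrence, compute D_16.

7697064251745

D_16 = (16-1)·(D_15 + D_14) = 15·(481066515734 + 32071101049) = 15·513137616783 = 7697064251745.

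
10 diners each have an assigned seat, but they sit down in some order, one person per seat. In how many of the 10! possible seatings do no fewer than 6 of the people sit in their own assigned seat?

2176

# with exactly i fixed is C(10,i)·!(10-i); sum over i=6..10:
  i=6: C(10,6)·!4 = 210·9 = 1890
  i=7: C(10,7)·!3 = 120·2 = 240
  i=8: C(10,8)·!2 = 45·1 = 45
  i=9: C(10,9)·!1 = 10·0 = 0
  i=10: C(10,10)·!0 = 1·1 = 1
Total = 2176.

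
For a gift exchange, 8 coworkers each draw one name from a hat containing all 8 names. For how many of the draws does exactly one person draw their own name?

14832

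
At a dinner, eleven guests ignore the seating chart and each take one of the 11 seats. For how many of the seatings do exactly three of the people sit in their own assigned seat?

2447445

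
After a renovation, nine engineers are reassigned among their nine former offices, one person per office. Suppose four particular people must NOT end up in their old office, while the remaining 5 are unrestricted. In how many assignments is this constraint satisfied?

229080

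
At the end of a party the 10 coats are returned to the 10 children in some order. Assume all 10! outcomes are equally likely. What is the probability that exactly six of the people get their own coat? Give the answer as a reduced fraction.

1/1920

Favorable outcomes: C(10,6)·!4 = 210·9 = 1890.
Total outcomes: 10! = 3628800.
Probability = 1890/3628800 = 1/1920.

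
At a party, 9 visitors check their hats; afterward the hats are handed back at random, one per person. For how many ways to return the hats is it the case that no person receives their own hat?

133496

!9 is the nearest integer to 9!/e.
9! = 362880, and 362880/e ≈ 133496.09, so !9 = 133496.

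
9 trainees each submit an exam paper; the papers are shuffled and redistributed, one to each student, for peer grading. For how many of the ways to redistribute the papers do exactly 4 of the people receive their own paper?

Choose which 4 of the 9 are fixed: C(9,4) = 126.
The other 5 form a derangement: !5 = 44.
Total: 126 × 44 = 5544.

5544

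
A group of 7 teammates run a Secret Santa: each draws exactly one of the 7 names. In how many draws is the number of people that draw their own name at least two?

1331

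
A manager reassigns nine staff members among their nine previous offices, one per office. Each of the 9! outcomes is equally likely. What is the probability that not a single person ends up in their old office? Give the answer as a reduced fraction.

Favorable outcomes: !9 = 133496.
Total outcomes: 9! = 362880.
Probability = 133496/362880 = 16687/45360.

16687/45360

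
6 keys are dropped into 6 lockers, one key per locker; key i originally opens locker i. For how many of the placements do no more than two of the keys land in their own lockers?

664

Sum C(6,i)·!(6-i) for i = 0..2:
  i=0: C(6,0)·!6 = 1·265 = 265
  i=1: C(6,1)·!5 = 6·44 = 264
  i=2: C(6,2)·!4 = 15·9 = 135
Total = 664.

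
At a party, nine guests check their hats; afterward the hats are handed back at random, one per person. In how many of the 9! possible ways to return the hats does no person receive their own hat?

133496

Recurrence: !9 = 9·!8 + (-1)^9.
!9 = 9·14833 - 1 = 133496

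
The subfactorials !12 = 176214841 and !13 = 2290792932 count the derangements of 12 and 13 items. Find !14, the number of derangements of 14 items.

!14 = (14-1)·(!13 + !12) = 13·(2290792932 + 176214841) = 13·2467007773 = 32071101049.

32071101049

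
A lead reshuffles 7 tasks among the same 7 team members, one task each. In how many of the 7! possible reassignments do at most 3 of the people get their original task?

Sum C(7,i)·!(7-i) for i = 0..3:
  i=0: C(7,0)·!7 = 1·1854 = 1854
  i=1: C(7,1)·!6 = 7·265 = 1855
  i=2: C(7,2)·!5 = 21·44 = 924
  i=3: C(7,3)·!4 = 35·9 = 315
Total = 4948.

4948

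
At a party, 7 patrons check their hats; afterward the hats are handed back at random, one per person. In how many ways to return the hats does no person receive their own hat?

By inclusion-exclusion, !7 = Σ (-1)^k · 7!/k! for k=0..7
= 7! - 7!/1! + 7!/2! - 7!/3! + 7!/4! - 7!/5! + 7!/6! - 7!/7!
= 5040 - 5040 + 2520 - 840 + 210 - 42 + 7 - 1
= 1854

1854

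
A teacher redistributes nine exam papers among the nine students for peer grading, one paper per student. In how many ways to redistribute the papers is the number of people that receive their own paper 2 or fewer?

Sum C(9,i)·!(9-i) for i = 0..2:
  i=0: C(9,0)·!9 = 1·133496 = 133496
  i=1: C(9,1)·!8 = 9·14833 = 133497
  i=2: C(9,2)·!7 = 36·1854 = 66744
Total = 333737.

333737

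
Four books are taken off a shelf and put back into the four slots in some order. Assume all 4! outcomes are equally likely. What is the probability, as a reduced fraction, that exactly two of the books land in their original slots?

1/4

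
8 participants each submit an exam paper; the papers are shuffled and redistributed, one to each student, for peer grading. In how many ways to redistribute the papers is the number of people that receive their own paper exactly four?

630

Choose which 4 of the 8 are fixed: C(8,4) = 70.
The other 4 form a derangement: !4 = 9.
Total: 70 × 9 = 630.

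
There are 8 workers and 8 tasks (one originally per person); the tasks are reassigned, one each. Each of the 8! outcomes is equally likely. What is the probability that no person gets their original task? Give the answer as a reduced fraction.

2119/5760

Favorable outcomes: !8 = 14833.
Total outcomes: 8! = 40320.
Probability = 14833/40320 = 2119/5760.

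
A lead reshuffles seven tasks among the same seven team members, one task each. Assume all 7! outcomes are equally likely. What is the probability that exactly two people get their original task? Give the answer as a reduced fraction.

Favorable outcomes: C(7,2)·!5 = 21·44 = 924.
Total outcomes: 7! = 5040.
Probability = 924/5040 = 11/60.

11/60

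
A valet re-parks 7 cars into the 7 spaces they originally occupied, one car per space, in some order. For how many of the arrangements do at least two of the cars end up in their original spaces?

1331

# with exactly i fixed is C(7,i)·!(7-i); sum over i=2..7:
  i=2: C(7,2)·!5 = 21·44 = 924
  i=3: C(7,3)·!4 = 35·9 = 315
  i=4: C(7,4)·!3 = 35·2 = 70
  i=5: C(7,5)·!2 = 21·1 = 21
  i=6: C(7,6)·!1 = 7·0 = 0
  i=7: C(7,7)·!0 = 1·1 = 1
Total = 1331.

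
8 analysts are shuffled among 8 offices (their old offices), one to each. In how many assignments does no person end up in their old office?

The number of derangements of 8 is !8 = Σ_{k=0}^{8} (-1)^k·8!/k!
= 8! - 8!/1! + 8!/2! - 8!/3! + 8!/4! - 8!/5! + 8!/6! - 8!/7! + 8!/8!
= 40320 - 40320 + 20160 - 6720 + 1680 - 336 + 56 - 8 + 1
= 14833

14833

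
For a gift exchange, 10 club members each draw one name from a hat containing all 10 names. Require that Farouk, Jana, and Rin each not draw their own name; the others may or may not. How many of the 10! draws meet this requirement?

2656080

Inclusion-exclusion on the 3 forbidden self-matches:
Σ_{j=0}^{3} (-1)^j C(3,j)(10-j)!
= C(3,0)·10! - C(3,1)·9! + C(3,2)·8! - C(3,3)·7!
= 3628800 - 1088640 + 120960 - 5040
= 2656080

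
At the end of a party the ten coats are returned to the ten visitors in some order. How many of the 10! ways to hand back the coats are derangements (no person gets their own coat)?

1334961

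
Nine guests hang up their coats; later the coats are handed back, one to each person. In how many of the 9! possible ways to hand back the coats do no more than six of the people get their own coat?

362843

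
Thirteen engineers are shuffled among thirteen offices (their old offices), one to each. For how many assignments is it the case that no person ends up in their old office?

Use !n = n·!(n-1) + (-1)^n.
!13 = 13·176214841 - 1 = 2290792932

2290792932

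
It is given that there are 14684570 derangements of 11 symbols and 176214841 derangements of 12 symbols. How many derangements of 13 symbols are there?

!13 = (13-1)·(!12 + !11) = 12·(176214841 + 14684570) = 12·190899411 = 2290792932.

2290792932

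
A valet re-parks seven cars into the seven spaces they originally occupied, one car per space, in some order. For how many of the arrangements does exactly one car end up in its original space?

1855

Pick the single fixed position: C(7,1) = 7 ways.
The other 6 form a derangement: !6 = 265.
Total: 7 × 265 = 1855.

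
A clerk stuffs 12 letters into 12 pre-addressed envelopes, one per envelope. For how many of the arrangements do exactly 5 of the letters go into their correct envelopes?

1468368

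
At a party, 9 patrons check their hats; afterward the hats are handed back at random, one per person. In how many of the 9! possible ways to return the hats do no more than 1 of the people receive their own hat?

266993

# with exactly i fixed is C(9,i)·!(9-i); sum over i=0..1:
  i=0: C(9,0)·!9 = 1·133496 = 133496
  i=1: C(9,1)·!8 = 9·14833 = 133497
Total = 266993.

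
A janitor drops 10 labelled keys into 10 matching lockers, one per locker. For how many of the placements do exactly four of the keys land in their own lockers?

55650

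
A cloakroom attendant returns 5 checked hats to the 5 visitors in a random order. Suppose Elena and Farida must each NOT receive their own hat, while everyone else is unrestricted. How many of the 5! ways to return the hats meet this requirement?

78

Inclusion-exclusion on the 2 forbidden self-matches:
Σ_{j=0}^{2} (-1)^j C(2,j)(5-j)!
= C(2,0)·5! - C(2,1)·4! + C(2,2)·3!
= 120 - 48 + 6
= 78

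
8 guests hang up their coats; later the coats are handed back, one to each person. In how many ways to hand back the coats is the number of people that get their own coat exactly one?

14832

Choose which one of the 8 is fixed: C(8,1) = 8.
The other 7 form a derangement: !7 = 1854.
Total: 8 × 1854 = 14832.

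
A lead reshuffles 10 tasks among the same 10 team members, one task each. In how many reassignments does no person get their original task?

1334961

!10 = 10! · Σ_{k=0}^{10} (-1)^k/k!
= 10! - 10!/1! + 10!/2! - 10!/3! + 10!/4! - 10!/5! + 10!/6! - 10!/7! + 10!/8! - 10!/9! + 10!/10!
= 3628800 - 3628800 + 1814400 - 604800 + 151200 - 30240 + 5040 - 720 + 90 - 10 + 1
= 1334961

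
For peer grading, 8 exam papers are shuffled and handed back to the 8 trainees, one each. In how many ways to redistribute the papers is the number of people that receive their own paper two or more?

10655

# with exactly i fixed is C(8,i)·!(8-i); sum over i=2..8:
  i=2: C(8,2)·!6 = 28·265 = 7420
  i=3: C(8,3)·!5 = 56·44 = 2464
  i=4: C(8,4)·!4 = 70·9 = 630
  i=5: C(8,5)·!3 = 56·2 = 112
  i=6: C(8,6)·!2 = 28·1 = 28
  i=7: C(8,7)·!1 = 8·0 = 0
  i=8: C(8,8)·!0 = 1·1 = 1
Total = 10655.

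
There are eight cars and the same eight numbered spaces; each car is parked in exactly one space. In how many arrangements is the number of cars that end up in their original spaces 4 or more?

771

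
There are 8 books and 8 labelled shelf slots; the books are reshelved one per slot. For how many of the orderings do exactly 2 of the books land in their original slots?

7420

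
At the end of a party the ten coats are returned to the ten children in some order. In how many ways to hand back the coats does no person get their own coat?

1334961

!10 is the nearest integer to 10!/e.
10! = 3628800, and 3628800/e ≈ 1334960.92, so !10 = 1334961.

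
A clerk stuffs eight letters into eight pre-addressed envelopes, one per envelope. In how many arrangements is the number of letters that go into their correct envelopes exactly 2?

Choose which 2 of the 8 are fixed: C(8,2) = 28.
The other 6 form a derangement: !6 = 265.
Total: 28 × 265 = 7420.

7420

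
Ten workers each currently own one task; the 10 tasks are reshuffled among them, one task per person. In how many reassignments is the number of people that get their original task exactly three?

Pick the 3 fixed positions: C(10,3) = 120 ways.
The remaining 7 must be deranged: !7 = 1854.
Total: 120 × 1854 = 222480.

222480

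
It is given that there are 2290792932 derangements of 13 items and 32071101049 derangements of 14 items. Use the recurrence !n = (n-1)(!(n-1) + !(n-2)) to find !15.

481066515734

!15 = (15-1)·(!14 + !13) = 14·(32071101049 + 2290792932) = 14·34361893981 = 481066515734.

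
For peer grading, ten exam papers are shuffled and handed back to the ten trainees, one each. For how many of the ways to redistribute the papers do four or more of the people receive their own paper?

68914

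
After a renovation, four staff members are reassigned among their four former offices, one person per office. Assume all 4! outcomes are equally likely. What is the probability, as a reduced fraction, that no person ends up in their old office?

3/8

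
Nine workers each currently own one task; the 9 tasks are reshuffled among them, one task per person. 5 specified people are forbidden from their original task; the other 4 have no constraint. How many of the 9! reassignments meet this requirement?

205056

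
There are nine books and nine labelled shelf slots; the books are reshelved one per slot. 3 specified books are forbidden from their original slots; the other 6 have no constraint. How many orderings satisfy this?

256320

Inclusion-exclusion on the 3 forbidden self-matches:
Σ_{j=0}^{3} (-1)^j C(3,j)(9-j)!
= C(3,0)·9! - C(3,1)·8! + C(3,2)·7! - C(3,3)·6!
= 362880 - 120960 + 15120 - 720
= 256320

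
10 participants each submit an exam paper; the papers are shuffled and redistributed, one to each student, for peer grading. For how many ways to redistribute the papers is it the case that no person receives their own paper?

The number of derangements of 10 is !10 = Σ_{k=0}^{10} (-1)^k·10!/k!
= 10! - 10!/1! + 10!/2! - 10!/3! + 10!/4! - 10!/5! + 10!/6! - 10!/7! + 10!/8! - 10!/9! + 10!/10!
= 3628800 - 3628800 + 1814400 - 604800 + 151200 - 30240 + 5040 - 720 + 90 - 10 + 1
= 1334961

1334961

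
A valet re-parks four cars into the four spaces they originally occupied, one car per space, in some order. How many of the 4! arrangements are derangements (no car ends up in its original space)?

Recurrence: !4 = 4·!3 + (-1)^4.
!4 = 4·2 + 1 = 9

9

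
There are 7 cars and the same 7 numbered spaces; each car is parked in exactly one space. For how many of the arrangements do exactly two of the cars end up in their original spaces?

Choose which 2 of the 7 are fixed: C(7,2) = 21.
The other 5 form a derangement: !5 = 44.
Total: 21 × 44 = 924.

924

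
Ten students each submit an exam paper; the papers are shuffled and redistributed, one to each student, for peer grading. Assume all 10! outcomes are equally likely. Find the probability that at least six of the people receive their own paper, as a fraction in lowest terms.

Favorable outcomes: Σ_{i≥6} C(10,i)·!(10-i) = 210·9 + 120·2 + 45·1 + 10·0 + 1·1 = 2176.
Total outcomes: 10! = 3628800.
Probability = 2176/3628800 = 17/28350.

17/28350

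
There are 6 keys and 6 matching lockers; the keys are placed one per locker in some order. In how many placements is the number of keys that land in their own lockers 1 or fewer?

529

# with exactly i fixed is C(6,i)·!(6-i); sum over i=0..1:
  i=0: C(6,0)·!6 = 1·265 = 265
  i=1: C(6,1)·!5 = 6·44 = 264
Total = 529.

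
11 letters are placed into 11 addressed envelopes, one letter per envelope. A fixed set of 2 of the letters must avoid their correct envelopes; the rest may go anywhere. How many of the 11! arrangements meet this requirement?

Inclusion-exclusion on the 2 forbidden self-matches:
Σ_{j=0}^{2} (-1)^j C(2,j)(11-j)!
= C(2,0)·11! - C(2,1)·10! + C(2,2)·9!
= 39916800 - 7257600 + 362880
= 33022080

33022080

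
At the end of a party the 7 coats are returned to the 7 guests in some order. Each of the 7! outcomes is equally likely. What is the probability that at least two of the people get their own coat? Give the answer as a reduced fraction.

Favorable outcomes: Σ_{i≥2} C(7,i)·!(7-i) = 21·44 + 35·9 + 35·2 + 21·1 + 7·0 + 1·1 = 1331.
Total outcomes: 7! = 5040.
Probability = 1331/5040 = 1331/5040.

1331/5040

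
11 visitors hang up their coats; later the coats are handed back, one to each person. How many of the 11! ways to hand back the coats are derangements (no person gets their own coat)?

14684570

!11 is the nearest integer to 11!/e.
11! = 39916800, and 39916800/e ≈ 14684570.08, so !11 = 14684570.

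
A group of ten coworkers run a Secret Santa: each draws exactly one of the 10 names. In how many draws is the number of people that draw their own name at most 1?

2669921

Sum C(10,i)·!(10-i) for i = 0..1:
  i=0: C(10,0)·!10 = 1·1334961 = 1334961
  i=1: C(10,1)·!9 = 10·133496 = 1334960
Total = 2669921.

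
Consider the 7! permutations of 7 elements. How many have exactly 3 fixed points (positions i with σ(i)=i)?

315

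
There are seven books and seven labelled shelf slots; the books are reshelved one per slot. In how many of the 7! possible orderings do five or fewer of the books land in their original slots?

Sum C(7,i)·!(7-i) for i = 0..5:
  i=0: C(7,0)·!7 = 1·1854 = 1854
  i=1: C(7,1)·!6 = 7·265 = 1855
  i=2: C(7,2)·!5 = 21·44 = 924
  i=3: C(7,3)·!4 = 35·9 = 315
  i=4: C(7,4)·!3 = 35·2 = 70
  i=5: C(7,5)·!2 = 21·1 = 21
Total = 5039.

5039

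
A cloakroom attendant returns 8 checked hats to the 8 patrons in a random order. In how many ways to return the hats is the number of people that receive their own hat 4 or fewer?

40179

Sum C(8,i)·!(8-i) for i = 0..4:
  i=0: C(8,0)·!8 = 1·14833 = 14833
  i=1: C(8,1)·!7 = 8·1854 = 14832
  i=2: C(8,2)·!6 = 28·265 = 7420
  i=3: C(8,3)·!5 = 56·44 = 2464
  i=4: C(8,4)·!4 = 70·9 = 630
Total = 40179.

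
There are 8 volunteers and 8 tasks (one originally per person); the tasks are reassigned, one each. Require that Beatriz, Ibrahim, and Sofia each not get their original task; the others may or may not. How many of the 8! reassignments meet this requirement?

Let A_j be the event that the j-th constrained one is fixed. By inclusion-exclusion over the 3 events:
Σ_{j=0}^{3} (-1)^j C(3,j)(8-j)!
= C(3,0)·8! - C(3,1)·7! + C(3,2)·6! - C(3,3)·5!
= 40320 - 15120 + 2160 - 120
= 27240

27240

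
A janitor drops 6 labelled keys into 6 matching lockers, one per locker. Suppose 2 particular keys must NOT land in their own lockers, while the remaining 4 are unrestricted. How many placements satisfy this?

504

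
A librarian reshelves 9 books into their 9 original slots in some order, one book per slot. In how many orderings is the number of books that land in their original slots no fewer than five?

# with exactly i fixed is C(9,i)·!(9-i); sum over i=5..9:
  i=5: C(9,5)·!4 = 126·9 = 1134
  i=6: C(9,6)·!3 = 84·2 = 168
  i=7: C(9,7)·!2 = 36·1 = 36
  i=8: C(9,8)·!1 = 9·0 = 0
  i=9: C(9,9)·!0 = 1·1 = 1
Total = 1339.

1339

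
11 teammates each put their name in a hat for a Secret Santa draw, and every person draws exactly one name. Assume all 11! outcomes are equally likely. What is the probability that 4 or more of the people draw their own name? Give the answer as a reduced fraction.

Favorable outcomes: Σ_{i≥4} C(11,i)·!(11-i) = 330·1854 + 462·265 + 462·44 + 330·9 + 165·2 + 55·1 + 11·0 + 1·1 = 757934.
Total outcomes: 11! = 39916800.
Probability = 757934/39916800 = 378967/19958400.

378967/19958400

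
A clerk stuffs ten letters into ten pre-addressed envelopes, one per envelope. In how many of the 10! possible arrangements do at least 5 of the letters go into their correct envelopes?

13264

# with exactly i fixed is C(10,i)·!(10-i); sum over i=5..10:
  i=5: C(10,5)·!5 = 252·44 = 11088
  i=6: C(10,6)·!4 = 210·9 = 1890
  i=7: C(10,7)·!3 = 120·2 = 240
  i=8: C(10,8)·!2 = 45·1 = 45
  i=9: C(10,9)·!1 = 10·0 = 0
  i=10: C(10,10)·!0 = 1·1 = 1
Total = 13264.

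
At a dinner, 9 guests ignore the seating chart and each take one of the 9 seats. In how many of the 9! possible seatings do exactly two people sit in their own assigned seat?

66744

Pick the 2 fixed positions: C(9,2) = 36 ways.
The other 7 form a derangement: !7 = 1854.
Total: 36 × 1854 = 66744.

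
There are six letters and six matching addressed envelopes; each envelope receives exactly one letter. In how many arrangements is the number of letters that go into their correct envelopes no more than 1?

Sum C(6,i)·!(6-i) for i = 0..1:
  i=0: C(6,0)·!6 = 1·265 = 265
  i=1: C(6,1)·!5 = 6·44 = 264
Total = 529.

529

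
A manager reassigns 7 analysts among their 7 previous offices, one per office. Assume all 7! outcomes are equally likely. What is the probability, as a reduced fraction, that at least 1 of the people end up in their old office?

177/280

Favorable outcomes: Σ_{i≥1} C(7,i)·!(7-i) = 7·265 + 21·44 + 35·9 + 35·2 + 21·1 + 7·0 + 1·1 = 3186.
Total outcomes: 7! = 5040.
Probability = 3186/5040 = 177/280.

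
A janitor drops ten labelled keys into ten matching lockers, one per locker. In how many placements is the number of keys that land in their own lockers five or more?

13264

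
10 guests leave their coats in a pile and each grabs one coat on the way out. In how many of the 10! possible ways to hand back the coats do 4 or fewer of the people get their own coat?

3615536

# with exactly i fixed is C(10,i)·!(10-i); sum over i=0..4:
  i=0: C(10,0)·!10 = 1·1334961 = 1334961
  i=1: C(10,1)·!9 = 10·133496 = 1334960
  i=2: C(10,2)·!8 = 45·14833 = 667485
  i=3: C(10,3)·!7 = 120·1854 = 222480
  i=4: C(10,4)·!6 = 210·265 = 55650
Total = 3615536.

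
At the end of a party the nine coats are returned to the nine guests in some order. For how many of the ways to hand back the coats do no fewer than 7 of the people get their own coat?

37

# with exactly i fixed is C(9,i)·!(9-i); sum over i=7..9:
  i=7: C(9,7)·!2 = 36·1 = 36
  i=8: C(9,8)·!1 = 9·0 = 0
  i=9: C(9,9)·!0 = 1·1 = 1
Total = 37.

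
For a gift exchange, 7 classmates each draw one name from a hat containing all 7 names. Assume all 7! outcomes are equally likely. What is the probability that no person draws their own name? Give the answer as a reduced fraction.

Favorable outcomes: !7 = 1854.
Total outcomes: 7! = 5040.
Probability = 1854/5040 = 103/280.

103/280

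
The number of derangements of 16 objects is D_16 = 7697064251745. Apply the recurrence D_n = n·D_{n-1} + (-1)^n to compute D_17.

130850092279664

D_17 = 17·7697064251745 - 1 = 130850092279664.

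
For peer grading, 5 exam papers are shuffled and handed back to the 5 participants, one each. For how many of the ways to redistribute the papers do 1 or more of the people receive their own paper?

76

# with exactly i fixed is C(5,i)·!(5-i); sum over i=1..5:
  i=1: C(5,1)·!4 = 5·9 = 45
  i=2: C(5,2)·!3 = 10·2 = 20
  i=3: C(5,3)·!2 = 10·1 = 10
  i=4: C(5,4)·!1 = 5·0 = 0
  i=5: C(5,5)·!0 = 1·1 = 1
Total = 76.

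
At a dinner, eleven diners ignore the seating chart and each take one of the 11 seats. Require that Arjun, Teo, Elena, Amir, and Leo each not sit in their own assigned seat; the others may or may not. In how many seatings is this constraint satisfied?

25022880

Let A_j be the event that the j-th constrained one is fixed. By inclusion-exclusion over the 5 events:
Σ_{j=0}^{5} (-1)^j C(5,j)(11-j)!
= C(5,0)·11! - C(5,1)·10! + C(5,2)·9! - C(5,3)·8! + C(5,4)·7! - C(5,5)·6!
= 39916800 - 18144000 + 3628800 - 403200 + 25200 - 720
= 25022880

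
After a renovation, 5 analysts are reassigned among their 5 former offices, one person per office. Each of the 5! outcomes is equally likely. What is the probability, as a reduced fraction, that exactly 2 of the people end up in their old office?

Favorable outcomes: C(5,2)·!3 = 10·2 = 20.
Total outcomes: 5! = 120.
Probability = 20/120 = 1/6.

1/6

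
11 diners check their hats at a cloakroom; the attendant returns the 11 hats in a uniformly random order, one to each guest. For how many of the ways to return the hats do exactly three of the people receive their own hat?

2447445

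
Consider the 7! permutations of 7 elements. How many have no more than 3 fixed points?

# with exactly i fixed is C(7,i)·!(7-i); sum over i=0..3:
  i=0: C(7,0)·!7 = 1·1854 = 1854
  i=1: C(7,1)·!6 = 7·265 = 1855
  i=2: C(7,2)·!5 = 21·44 = 924
  i=3: C(7,3)·!4 = 35·9 = 315
Total = 4948.

4948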